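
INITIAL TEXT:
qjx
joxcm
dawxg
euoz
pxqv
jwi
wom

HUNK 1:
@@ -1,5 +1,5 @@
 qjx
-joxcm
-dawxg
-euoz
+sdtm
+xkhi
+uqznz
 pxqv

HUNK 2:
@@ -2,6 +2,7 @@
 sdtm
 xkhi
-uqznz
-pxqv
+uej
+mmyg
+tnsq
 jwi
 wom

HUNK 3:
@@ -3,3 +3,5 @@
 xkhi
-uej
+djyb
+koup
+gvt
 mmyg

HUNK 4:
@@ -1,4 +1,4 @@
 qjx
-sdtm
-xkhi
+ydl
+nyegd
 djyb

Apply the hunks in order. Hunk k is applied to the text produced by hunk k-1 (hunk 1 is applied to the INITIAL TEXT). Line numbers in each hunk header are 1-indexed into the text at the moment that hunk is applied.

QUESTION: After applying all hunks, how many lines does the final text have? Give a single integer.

Hunk 1: at line 1 remove [joxcm,dawxg,euoz] add [sdtm,xkhi,uqznz] -> 7 lines: qjx sdtm xkhi uqznz pxqv jwi wom
Hunk 2: at line 2 remove [uqznz,pxqv] add [uej,mmyg,tnsq] -> 8 lines: qjx sdtm xkhi uej mmyg tnsq jwi wom
Hunk 3: at line 3 remove [uej] add [djyb,koup,gvt] -> 10 lines: qjx sdtm xkhi djyb koup gvt mmyg tnsq jwi wom
Hunk 4: at line 1 remove [sdtm,xkhi] add [ydl,nyegd] -> 10 lines: qjx ydl nyegd djyb koup gvt mmyg tnsq jwi wom
Final line count: 10

Answer: 10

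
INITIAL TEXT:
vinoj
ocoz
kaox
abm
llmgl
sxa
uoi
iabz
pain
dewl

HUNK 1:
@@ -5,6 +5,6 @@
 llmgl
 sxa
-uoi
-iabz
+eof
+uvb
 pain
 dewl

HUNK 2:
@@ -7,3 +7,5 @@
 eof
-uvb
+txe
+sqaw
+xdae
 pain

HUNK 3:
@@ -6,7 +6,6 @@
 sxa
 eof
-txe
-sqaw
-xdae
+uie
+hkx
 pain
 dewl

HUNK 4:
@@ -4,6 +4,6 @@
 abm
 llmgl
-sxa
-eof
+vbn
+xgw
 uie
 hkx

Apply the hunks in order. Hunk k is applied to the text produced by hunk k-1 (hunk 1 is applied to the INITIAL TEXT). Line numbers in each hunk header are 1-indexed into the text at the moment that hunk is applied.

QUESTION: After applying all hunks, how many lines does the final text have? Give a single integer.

Hunk 1: at line 5 remove [uoi,iabz] add [eof,uvb] -> 10 lines: vinoj ocoz kaox abm llmgl sxa eof uvb pain dewl
Hunk 2: at line 7 remove [uvb] add [txe,sqaw,xdae] -> 12 lines: vinoj ocoz kaox abm llmgl sxa eof txe sqaw xdae pain dewl
Hunk 3: at line 6 remove [txe,sqaw,xdae] add [uie,hkx] -> 11 lines: vinoj ocoz kaox abm llmgl sxa eof uie hkx pain dewl
Hunk 4: at line 4 remove [sxa,eof] add [vbn,xgw] -> 11 lines: vinoj ocoz kaox abm llmgl vbn xgw uie hkx pain dewl
Final line count: 11

Answer: 11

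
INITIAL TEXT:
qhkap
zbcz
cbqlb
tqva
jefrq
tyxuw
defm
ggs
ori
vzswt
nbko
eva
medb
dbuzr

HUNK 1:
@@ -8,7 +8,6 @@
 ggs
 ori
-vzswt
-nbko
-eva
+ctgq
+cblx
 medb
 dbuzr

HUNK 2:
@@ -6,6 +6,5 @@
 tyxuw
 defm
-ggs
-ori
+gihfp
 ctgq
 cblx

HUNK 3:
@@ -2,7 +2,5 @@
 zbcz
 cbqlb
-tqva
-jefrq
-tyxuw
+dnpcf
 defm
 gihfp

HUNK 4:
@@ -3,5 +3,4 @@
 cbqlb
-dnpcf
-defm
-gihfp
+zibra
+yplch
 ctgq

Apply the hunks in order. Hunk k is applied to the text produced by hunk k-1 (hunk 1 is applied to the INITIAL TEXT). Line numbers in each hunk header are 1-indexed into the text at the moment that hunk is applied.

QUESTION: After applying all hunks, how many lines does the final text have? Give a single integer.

Hunk 1: at line 8 remove [vzswt,nbko,eva] add [ctgq,cblx] -> 13 lines: qhkap zbcz cbqlb tqva jefrq tyxuw defm ggs ori ctgq cblx medb dbuzr
Hunk 2: at line 6 remove [ggs,ori] add [gihfp] -> 12 lines: qhkap zbcz cbqlb tqva jefrq tyxuw defm gihfp ctgq cblx medb dbuzr
Hunk 3: at line 2 remove [tqva,jefrq,tyxuw] add [dnpcf] -> 10 lines: qhkap zbcz cbqlb dnpcf defm gihfp ctgq cblx medb dbuzr
Hunk 4: at line 3 remove [dnpcf,defm,gihfp] add [zibra,yplch] -> 9 lines: qhkap zbcz cbqlb zibra yplch ctgq cblx medb dbuzr
Final line count: 9

Answer: 9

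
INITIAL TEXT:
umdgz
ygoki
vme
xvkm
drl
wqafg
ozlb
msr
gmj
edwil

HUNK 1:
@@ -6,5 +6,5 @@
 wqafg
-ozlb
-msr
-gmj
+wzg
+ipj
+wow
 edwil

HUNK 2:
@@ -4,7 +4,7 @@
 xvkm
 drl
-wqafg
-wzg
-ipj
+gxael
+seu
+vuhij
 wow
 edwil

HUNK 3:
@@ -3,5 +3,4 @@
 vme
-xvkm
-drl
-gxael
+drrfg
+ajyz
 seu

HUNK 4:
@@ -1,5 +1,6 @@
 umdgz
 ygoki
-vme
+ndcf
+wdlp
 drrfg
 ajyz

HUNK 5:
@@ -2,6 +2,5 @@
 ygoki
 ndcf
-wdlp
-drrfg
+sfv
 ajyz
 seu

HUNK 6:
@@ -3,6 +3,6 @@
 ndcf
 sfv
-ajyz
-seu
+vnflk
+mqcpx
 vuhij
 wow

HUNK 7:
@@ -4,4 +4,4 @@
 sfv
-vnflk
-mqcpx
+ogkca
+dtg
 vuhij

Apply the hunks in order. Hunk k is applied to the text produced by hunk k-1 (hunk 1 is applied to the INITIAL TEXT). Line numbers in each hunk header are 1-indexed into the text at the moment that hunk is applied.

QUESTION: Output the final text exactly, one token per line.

Answer: umdgz
ygoki
ndcf
sfv
ogkca
dtg
vuhij
wow
edwil

Derivation:
Hunk 1: at line 6 remove [ozlb,msr,gmj] add [wzg,ipj,wow] -> 10 lines: umdgz ygoki vme xvkm drl wqafg wzg ipj wow edwil
Hunk 2: at line 4 remove [wqafg,wzg,ipj] add [gxael,seu,vuhij] -> 10 lines: umdgz ygoki vme xvkm drl gxael seu vuhij wow edwil
Hunk 3: at line 3 remove [xvkm,drl,gxael] add [drrfg,ajyz] -> 9 lines: umdgz ygoki vme drrfg ajyz seu vuhij wow edwil
Hunk 4: at line 1 remove [vme] add [ndcf,wdlp] -> 10 lines: umdgz ygoki ndcf wdlp drrfg ajyz seu vuhij wow edwil
Hunk 5: at line 2 remove [wdlp,drrfg] add [sfv] -> 9 lines: umdgz ygoki ndcf sfv ajyz seu vuhij wow edwil
Hunk 6: at line 3 remove [ajyz,seu] add [vnflk,mqcpx] -> 9 lines: umdgz ygoki ndcf sfv vnflk mqcpx vuhij wow edwil
Hunk 7: at line 4 remove [vnflk,mqcpx] add [ogkca,dtg] -> 9 lines: umdgz ygoki ndcf sfv ogkca dtg vuhij wow edwil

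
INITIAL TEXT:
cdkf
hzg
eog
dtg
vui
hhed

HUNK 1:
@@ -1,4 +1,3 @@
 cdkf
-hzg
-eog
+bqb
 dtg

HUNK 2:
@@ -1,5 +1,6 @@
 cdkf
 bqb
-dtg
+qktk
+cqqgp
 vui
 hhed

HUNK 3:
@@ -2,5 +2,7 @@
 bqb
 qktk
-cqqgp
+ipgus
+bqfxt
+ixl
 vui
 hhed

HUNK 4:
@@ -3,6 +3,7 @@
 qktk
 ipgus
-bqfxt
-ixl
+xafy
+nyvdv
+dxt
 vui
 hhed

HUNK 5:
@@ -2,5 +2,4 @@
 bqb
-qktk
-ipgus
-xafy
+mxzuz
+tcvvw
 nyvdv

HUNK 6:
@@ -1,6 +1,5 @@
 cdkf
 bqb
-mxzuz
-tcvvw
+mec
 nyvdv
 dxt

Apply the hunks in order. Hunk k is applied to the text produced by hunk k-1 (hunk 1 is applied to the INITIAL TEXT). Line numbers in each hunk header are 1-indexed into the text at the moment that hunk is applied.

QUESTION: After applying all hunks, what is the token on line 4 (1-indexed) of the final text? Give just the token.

Answer: nyvdv

Derivation:
Hunk 1: at line 1 remove [hzg,eog] add [bqb] -> 5 lines: cdkf bqb dtg vui hhed
Hunk 2: at line 1 remove [dtg] add [qktk,cqqgp] -> 6 lines: cdkf bqb qktk cqqgp vui hhed
Hunk 3: at line 2 remove [cqqgp] add [ipgus,bqfxt,ixl] -> 8 lines: cdkf bqb qktk ipgus bqfxt ixl vui hhed
Hunk 4: at line 3 remove [bqfxt,ixl] add [xafy,nyvdv,dxt] -> 9 lines: cdkf bqb qktk ipgus xafy nyvdv dxt vui hhed
Hunk 5: at line 2 remove [qktk,ipgus,xafy] add [mxzuz,tcvvw] -> 8 lines: cdkf bqb mxzuz tcvvw nyvdv dxt vui hhed
Hunk 6: at line 1 remove [mxzuz,tcvvw] add [mec] -> 7 lines: cdkf bqb mec nyvdv dxt vui hhed
Final line 4: nyvdv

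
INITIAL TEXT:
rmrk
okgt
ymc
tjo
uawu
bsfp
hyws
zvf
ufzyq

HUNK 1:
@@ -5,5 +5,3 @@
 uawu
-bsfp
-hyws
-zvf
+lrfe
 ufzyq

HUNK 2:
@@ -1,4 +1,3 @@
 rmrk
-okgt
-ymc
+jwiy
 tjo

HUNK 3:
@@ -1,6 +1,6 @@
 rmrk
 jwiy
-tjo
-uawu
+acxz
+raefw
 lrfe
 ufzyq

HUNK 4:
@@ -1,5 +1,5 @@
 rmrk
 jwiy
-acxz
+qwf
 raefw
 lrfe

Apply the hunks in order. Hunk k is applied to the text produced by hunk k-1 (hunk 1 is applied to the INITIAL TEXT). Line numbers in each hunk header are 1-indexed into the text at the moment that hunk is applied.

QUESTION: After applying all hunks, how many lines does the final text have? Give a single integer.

Answer: 6

Derivation:
Hunk 1: at line 5 remove [bsfp,hyws,zvf] add [lrfe] -> 7 lines: rmrk okgt ymc tjo uawu lrfe ufzyq
Hunk 2: at line 1 remove [okgt,ymc] add [jwiy] -> 6 lines: rmrk jwiy tjo uawu lrfe ufzyq
Hunk 3: at line 1 remove [tjo,uawu] add [acxz,raefw] -> 6 lines: rmrk jwiy acxz raefw lrfe ufzyq
Hunk 4: at line 1 remove [acxz] add [qwf] -> 6 lines: rmrk jwiy qwf raefw lrfe ufzyq
Final line count: 6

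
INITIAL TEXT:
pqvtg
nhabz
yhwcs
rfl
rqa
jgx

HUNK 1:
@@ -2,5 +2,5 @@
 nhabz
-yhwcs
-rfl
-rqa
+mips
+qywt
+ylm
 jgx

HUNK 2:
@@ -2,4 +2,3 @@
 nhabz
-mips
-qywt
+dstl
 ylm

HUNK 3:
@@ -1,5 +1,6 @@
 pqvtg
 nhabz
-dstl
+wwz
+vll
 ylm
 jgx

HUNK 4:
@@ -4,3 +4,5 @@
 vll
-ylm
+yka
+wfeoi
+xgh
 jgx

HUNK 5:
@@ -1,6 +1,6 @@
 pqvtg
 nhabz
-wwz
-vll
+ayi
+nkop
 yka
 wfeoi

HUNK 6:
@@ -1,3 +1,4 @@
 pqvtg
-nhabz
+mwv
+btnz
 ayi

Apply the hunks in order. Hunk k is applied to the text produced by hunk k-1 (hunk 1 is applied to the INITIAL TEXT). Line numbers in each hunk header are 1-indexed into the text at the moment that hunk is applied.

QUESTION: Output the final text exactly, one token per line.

Answer: pqvtg
mwv
btnz
ayi
nkop
yka
wfeoi
xgh
jgx

Derivation:
Hunk 1: at line 2 remove [yhwcs,rfl,rqa] add [mips,qywt,ylm] -> 6 lines: pqvtg nhabz mips qywt ylm jgx
Hunk 2: at line 2 remove [mips,qywt] add [dstl] -> 5 lines: pqvtg nhabz dstl ylm jgx
Hunk 3: at line 1 remove [dstl] add [wwz,vll] -> 6 lines: pqvtg nhabz wwz vll ylm jgx
Hunk 4: at line 4 remove [ylm] add [yka,wfeoi,xgh] -> 8 lines: pqvtg nhabz wwz vll yka wfeoi xgh jgx
Hunk 5: at line 1 remove [wwz,vll] add [ayi,nkop] -> 8 lines: pqvtg nhabz ayi nkop yka wfeoi xgh jgx
Hunk 6: at line 1 remove [nhabz] add [mwv,btnz] -> 9 lines: pqvtg mwv btnz ayi nkop yka wfeoi xgh jgx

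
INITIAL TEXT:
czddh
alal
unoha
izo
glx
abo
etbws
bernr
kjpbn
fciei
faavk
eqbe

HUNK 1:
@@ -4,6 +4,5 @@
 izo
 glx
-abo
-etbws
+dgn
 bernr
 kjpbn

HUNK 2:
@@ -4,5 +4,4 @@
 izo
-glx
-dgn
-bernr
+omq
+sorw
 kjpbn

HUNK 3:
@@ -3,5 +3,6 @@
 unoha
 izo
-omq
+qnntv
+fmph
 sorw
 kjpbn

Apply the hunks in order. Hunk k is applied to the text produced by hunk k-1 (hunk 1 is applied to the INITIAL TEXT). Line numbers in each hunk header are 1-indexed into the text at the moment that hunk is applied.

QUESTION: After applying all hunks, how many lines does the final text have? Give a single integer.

Hunk 1: at line 4 remove [abo,etbws] add [dgn] -> 11 lines: czddh alal unoha izo glx dgn bernr kjpbn fciei faavk eqbe
Hunk 2: at line 4 remove [glx,dgn,bernr] add [omq,sorw] -> 10 lines: czddh alal unoha izo omq sorw kjpbn fciei faavk eqbe
Hunk 3: at line 3 remove [omq] add [qnntv,fmph] -> 11 lines: czddh alal unoha izo qnntv fmph sorw kjpbn fciei faavk eqbe
Final line count: 11

Answer: 11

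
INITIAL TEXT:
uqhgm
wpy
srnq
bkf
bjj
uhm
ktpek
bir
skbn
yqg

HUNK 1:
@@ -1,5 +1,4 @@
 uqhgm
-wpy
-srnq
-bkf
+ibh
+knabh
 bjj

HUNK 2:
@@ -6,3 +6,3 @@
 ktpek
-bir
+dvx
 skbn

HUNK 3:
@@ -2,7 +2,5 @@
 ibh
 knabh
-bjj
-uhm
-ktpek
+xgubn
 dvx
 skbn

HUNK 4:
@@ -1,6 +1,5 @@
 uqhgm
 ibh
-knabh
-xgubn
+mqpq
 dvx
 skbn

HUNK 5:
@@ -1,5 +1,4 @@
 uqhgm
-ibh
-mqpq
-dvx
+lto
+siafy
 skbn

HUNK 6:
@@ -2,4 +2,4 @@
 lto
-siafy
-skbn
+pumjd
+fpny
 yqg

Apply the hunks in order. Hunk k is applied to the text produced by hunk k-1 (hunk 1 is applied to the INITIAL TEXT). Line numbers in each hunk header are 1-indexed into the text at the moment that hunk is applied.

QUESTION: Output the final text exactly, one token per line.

Answer: uqhgm
lto
pumjd
fpny
yqg

Derivation:
Hunk 1: at line 1 remove [wpy,srnq,bkf] add [ibh,knabh] -> 9 lines: uqhgm ibh knabh bjj uhm ktpek bir skbn yqg
Hunk 2: at line 6 remove [bir] add [dvx] -> 9 lines: uqhgm ibh knabh bjj uhm ktpek dvx skbn yqg
Hunk 3: at line 2 remove [bjj,uhm,ktpek] add [xgubn] -> 7 lines: uqhgm ibh knabh xgubn dvx skbn yqg
Hunk 4: at line 1 remove [knabh,xgubn] add [mqpq] -> 6 lines: uqhgm ibh mqpq dvx skbn yqg
Hunk 5: at line 1 remove [ibh,mqpq,dvx] add [lto,siafy] -> 5 lines: uqhgm lto siafy skbn yqg
Hunk 6: at line 2 remove [siafy,skbn] add [pumjd,fpny] -> 5 lines: uqhgm lto pumjd fpny yqg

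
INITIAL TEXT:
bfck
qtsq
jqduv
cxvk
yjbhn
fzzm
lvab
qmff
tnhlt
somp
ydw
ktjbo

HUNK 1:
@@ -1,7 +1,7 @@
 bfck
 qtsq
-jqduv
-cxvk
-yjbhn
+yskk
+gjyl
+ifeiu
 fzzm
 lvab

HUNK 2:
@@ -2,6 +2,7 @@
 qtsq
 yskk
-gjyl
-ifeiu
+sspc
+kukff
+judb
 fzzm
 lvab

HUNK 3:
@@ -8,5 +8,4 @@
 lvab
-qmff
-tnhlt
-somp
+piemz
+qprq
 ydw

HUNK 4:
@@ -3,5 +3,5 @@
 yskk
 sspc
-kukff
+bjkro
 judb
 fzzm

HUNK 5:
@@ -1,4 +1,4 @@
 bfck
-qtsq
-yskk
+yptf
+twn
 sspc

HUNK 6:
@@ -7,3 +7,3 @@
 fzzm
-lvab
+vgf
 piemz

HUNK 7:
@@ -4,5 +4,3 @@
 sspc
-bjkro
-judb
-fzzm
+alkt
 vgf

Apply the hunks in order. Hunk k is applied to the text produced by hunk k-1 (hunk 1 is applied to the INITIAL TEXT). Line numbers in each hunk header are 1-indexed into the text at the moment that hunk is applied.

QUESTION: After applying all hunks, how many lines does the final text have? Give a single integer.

Hunk 1: at line 1 remove [jqduv,cxvk,yjbhn] add [yskk,gjyl,ifeiu] -> 12 lines: bfck qtsq yskk gjyl ifeiu fzzm lvab qmff tnhlt somp ydw ktjbo
Hunk 2: at line 2 remove [gjyl,ifeiu] add [sspc,kukff,judb] -> 13 lines: bfck qtsq yskk sspc kukff judb fzzm lvab qmff tnhlt somp ydw ktjbo
Hunk 3: at line 8 remove [qmff,tnhlt,somp] add [piemz,qprq] -> 12 lines: bfck qtsq yskk sspc kukff judb fzzm lvab piemz qprq ydw ktjbo
Hunk 4: at line 3 remove [kukff] add [bjkro] -> 12 lines: bfck qtsq yskk sspc bjkro judb fzzm lvab piemz qprq ydw ktjbo
Hunk 5: at line 1 remove [qtsq,yskk] add [yptf,twn] -> 12 lines: bfck yptf twn sspc bjkro judb fzzm lvab piemz qprq ydw ktjbo
Hunk 6: at line 7 remove [lvab] add [vgf] -> 12 lines: bfck yptf twn sspc bjkro judb fzzm vgf piemz qprq ydw ktjbo
Hunk 7: at line 4 remove [bjkro,judb,fzzm] add [alkt] -> 10 lines: bfck yptf twn sspc alkt vgf piemz qprq ydw ktjbo
Final line count: 10

Answer: 10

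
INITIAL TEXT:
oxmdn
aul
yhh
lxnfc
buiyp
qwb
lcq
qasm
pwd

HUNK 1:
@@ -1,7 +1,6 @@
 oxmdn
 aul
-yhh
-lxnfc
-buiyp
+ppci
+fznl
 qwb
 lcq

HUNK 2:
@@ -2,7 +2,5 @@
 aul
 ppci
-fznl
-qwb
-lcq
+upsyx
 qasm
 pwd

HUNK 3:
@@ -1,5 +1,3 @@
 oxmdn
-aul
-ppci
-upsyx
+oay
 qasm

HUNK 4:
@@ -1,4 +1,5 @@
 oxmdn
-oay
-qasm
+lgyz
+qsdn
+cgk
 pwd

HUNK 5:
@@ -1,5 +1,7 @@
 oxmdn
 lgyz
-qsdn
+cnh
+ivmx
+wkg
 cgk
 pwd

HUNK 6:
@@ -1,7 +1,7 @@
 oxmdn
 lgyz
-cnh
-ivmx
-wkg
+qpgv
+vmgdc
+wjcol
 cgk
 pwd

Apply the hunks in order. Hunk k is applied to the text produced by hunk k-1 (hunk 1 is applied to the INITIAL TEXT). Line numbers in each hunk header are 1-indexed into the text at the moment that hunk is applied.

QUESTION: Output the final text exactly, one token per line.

Answer: oxmdn
lgyz
qpgv
vmgdc
wjcol
cgk
pwd

Derivation:
Hunk 1: at line 1 remove [yhh,lxnfc,buiyp] add [ppci,fznl] -> 8 lines: oxmdn aul ppci fznl qwb lcq qasm pwd
Hunk 2: at line 2 remove [fznl,qwb,lcq] add [upsyx] -> 6 lines: oxmdn aul ppci upsyx qasm pwd
Hunk 3: at line 1 remove [aul,ppci,upsyx] add [oay] -> 4 lines: oxmdn oay qasm pwd
Hunk 4: at line 1 remove [oay,qasm] add [lgyz,qsdn,cgk] -> 5 lines: oxmdn lgyz qsdn cgk pwd
Hunk 5: at line 1 remove [qsdn] add [cnh,ivmx,wkg] -> 7 lines: oxmdn lgyz cnh ivmx wkg cgk pwd
Hunk 6: at line 1 remove [cnh,ivmx,wkg] add [qpgv,vmgdc,wjcol] -> 7 lines: oxmdn lgyz qpgv vmgdc wjcol cgk pwd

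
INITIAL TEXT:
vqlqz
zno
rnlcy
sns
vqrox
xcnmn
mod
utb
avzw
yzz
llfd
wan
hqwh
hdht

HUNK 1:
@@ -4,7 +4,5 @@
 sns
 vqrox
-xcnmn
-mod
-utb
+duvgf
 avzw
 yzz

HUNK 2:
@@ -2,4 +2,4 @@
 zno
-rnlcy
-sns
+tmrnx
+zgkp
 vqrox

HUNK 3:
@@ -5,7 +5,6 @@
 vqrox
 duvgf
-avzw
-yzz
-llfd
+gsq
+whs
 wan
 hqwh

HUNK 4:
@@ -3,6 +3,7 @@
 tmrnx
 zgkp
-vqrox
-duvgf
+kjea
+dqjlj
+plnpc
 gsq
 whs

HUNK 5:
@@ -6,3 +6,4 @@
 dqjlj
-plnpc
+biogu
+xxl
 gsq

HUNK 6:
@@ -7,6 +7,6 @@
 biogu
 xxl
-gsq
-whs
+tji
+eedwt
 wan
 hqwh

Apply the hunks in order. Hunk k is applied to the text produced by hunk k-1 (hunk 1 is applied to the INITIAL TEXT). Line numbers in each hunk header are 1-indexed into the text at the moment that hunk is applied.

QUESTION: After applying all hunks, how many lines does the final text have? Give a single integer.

Answer: 13

Derivation:
Hunk 1: at line 4 remove [xcnmn,mod,utb] add [duvgf] -> 12 lines: vqlqz zno rnlcy sns vqrox duvgf avzw yzz llfd wan hqwh hdht
Hunk 2: at line 2 remove [rnlcy,sns] add [tmrnx,zgkp] -> 12 lines: vqlqz zno tmrnx zgkp vqrox duvgf avzw yzz llfd wan hqwh hdht
Hunk 3: at line 5 remove [avzw,yzz,llfd] add [gsq,whs] -> 11 lines: vqlqz zno tmrnx zgkp vqrox duvgf gsq whs wan hqwh hdht
Hunk 4: at line 3 remove [vqrox,duvgf] add [kjea,dqjlj,plnpc] -> 12 lines: vqlqz zno tmrnx zgkp kjea dqjlj plnpc gsq whs wan hqwh hdht
Hunk 5: at line 6 remove [plnpc] add [biogu,xxl] -> 13 lines: vqlqz zno tmrnx zgkp kjea dqjlj biogu xxl gsq whs wan hqwh hdht
Hunk 6: at line 7 remove [gsq,whs] add [tji,eedwt] -> 13 lines: vqlqz zno tmrnx zgkp kjea dqjlj biogu xxl tji eedwt wan hqwh hdht
Final line count: 13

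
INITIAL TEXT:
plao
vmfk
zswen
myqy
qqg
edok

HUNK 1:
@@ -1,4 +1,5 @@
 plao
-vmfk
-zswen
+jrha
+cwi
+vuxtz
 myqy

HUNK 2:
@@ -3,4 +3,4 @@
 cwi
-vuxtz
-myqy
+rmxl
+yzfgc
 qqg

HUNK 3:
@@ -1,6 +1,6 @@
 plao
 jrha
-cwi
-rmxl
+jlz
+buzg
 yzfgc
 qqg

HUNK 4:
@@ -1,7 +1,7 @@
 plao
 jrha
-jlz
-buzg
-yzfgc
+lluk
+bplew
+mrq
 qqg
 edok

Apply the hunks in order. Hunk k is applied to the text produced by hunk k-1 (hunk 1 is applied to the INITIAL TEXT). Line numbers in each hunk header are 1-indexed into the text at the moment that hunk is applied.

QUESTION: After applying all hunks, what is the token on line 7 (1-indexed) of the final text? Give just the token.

Answer: edok

Derivation:
Hunk 1: at line 1 remove [vmfk,zswen] add [jrha,cwi,vuxtz] -> 7 lines: plao jrha cwi vuxtz myqy qqg edok
Hunk 2: at line 3 remove [vuxtz,myqy] add [rmxl,yzfgc] -> 7 lines: plao jrha cwi rmxl yzfgc qqg edok
Hunk 3: at line 1 remove [cwi,rmxl] add [jlz,buzg] -> 7 lines: plao jrha jlz buzg yzfgc qqg edok
Hunk 4: at line 1 remove [jlz,buzg,yzfgc] add [lluk,bplew,mrq] -> 7 lines: plao jrha lluk bplew mrq qqg edok
Final line 7: edok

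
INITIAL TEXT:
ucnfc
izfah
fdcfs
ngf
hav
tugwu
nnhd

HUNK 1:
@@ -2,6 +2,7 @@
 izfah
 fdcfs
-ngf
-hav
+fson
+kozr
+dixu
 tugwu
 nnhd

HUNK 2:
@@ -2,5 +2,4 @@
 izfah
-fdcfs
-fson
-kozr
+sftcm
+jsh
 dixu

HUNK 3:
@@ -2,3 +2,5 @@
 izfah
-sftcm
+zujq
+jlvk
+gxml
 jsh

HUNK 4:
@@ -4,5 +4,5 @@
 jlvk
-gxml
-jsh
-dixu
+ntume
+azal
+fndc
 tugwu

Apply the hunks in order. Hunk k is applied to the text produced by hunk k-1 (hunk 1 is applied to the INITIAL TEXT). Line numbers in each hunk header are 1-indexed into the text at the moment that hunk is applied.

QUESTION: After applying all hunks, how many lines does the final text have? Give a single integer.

Answer: 9

Derivation:
Hunk 1: at line 2 remove [ngf,hav] add [fson,kozr,dixu] -> 8 lines: ucnfc izfah fdcfs fson kozr dixu tugwu nnhd
Hunk 2: at line 2 remove [fdcfs,fson,kozr] add [sftcm,jsh] -> 7 lines: ucnfc izfah sftcm jsh dixu tugwu nnhd
Hunk 3: at line 2 remove [sftcm] add [zujq,jlvk,gxml] -> 9 lines: ucnfc izfah zujq jlvk gxml jsh dixu tugwu nnhd
Hunk 4: at line 4 remove [gxml,jsh,dixu] add [ntume,azal,fndc] -> 9 lines: ucnfc izfah zujq jlvk ntume azal fndc tugwu nnhd
Final line count: 9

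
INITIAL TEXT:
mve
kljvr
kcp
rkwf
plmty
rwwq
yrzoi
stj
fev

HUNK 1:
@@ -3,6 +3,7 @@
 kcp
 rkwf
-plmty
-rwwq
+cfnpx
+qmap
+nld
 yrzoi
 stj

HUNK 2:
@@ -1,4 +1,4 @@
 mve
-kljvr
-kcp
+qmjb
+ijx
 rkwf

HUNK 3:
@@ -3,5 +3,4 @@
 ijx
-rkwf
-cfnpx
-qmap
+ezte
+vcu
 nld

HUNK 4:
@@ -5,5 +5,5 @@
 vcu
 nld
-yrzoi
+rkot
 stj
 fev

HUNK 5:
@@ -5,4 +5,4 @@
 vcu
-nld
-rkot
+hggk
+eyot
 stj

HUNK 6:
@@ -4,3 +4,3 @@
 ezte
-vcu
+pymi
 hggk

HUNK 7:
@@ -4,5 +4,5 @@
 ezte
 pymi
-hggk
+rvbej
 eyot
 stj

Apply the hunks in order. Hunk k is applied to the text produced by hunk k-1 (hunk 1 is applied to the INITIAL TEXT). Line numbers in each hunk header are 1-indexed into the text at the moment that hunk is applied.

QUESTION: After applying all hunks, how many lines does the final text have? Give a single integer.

Answer: 9

Derivation:
Hunk 1: at line 3 remove [plmty,rwwq] add [cfnpx,qmap,nld] -> 10 lines: mve kljvr kcp rkwf cfnpx qmap nld yrzoi stj fev
Hunk 2: at line 1 remove [kljvr,kcp] add [qmjb,ijx] -> 10 lines: mve qmjb ijx rkwf cfnpx qmap nld yrzoi stj fev
Hunk 3: at line 3 remove [rkwf,cfnpx,qmap] add [ezte,vcu] -> 9 lines: mve qmjb ijx ezte vcu nld yrzoi stj fev
Hunk 4: at line 5 remove [yrzoi] add [rkot] -> 9 lines: mve qmjb ijx ezte vcu nld rkot stj fev
Hunk 5: at line 5 remove [nld,rkot] add [hggk,eyot] -> 9 lines: mve qmjb ijx ezte vcu hggk eyot stj fev
Hunk 6: at line 4 remove [vcu] add [pymi] -> 9 lines: mve qmjb ijx ezte pymi hggk eyot stj fev
Hunk 7: at line 4 remove [hggk] add [rvbej] -> 9 lines: mve qmjb ijx ezte pymi rvbej eyot stj fev
Final line count: 9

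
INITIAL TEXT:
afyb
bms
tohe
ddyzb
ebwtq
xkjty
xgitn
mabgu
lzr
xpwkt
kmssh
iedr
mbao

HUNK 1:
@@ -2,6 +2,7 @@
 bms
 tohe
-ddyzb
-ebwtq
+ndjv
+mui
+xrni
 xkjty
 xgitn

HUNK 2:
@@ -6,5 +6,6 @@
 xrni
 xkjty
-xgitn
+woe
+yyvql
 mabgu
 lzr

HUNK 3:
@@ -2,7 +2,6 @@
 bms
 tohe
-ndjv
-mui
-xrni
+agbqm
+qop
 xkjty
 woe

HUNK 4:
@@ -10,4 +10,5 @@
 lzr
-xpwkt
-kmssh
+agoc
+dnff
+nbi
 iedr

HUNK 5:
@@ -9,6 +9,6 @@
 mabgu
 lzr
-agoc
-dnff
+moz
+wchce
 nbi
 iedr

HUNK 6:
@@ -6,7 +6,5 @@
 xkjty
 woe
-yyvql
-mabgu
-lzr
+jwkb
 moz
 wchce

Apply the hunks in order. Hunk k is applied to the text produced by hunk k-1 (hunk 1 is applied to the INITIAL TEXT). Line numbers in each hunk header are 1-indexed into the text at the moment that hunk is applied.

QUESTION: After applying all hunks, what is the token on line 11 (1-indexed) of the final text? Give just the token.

Hunk 1: at line 2 remove [ddyzb,ebwtq] add [ndjv,mui,xrni] -> 14 lines: afyb bms tohe ndjv mui xrni xkjty xgitn mabgu lzr xpwkt kmssh iedr mbao
Hunk 2: at line 6 remove [xgitn] add [woe,yyvql] -> 15 lines: afyb bms tohe ndjv mui xrni xkjty woe yyvql mabgu lzr xpwkt kmssh iedr mbao
Hunk 3: at line 2 remove [ndjv,mui,xrni] add [agbqm,qop] -> 14 lines: afyb bms tohe agbqm qop xkjty woe yyvql mabgu lzr xpwkt kmssh iedr mbao
Hunk 4: at line 10 remove [xpwkt,kmssh] add [agoc,dnff,nbi] -> 15 lines: afyb bms tohe agbqm qop xkjty woe yyvql mabgu lzr agoc dnff nbi iedr mbao
Hunk 5: at line 9 remove [agoc,dnff] add [moz,wchce] -> 15 lines: afyb bms tohe agbqm qop xkjty woe yyvql mabgu lzr moz wchce nbi iedr mbao
Hunk 6: at line 6 remove [yyvql,mabgu,lzr] add [jwkb] -> 13 lines: afyb bms tohe agbqm qop xkjty woe jwkb moz wchce nbi iedr mbao
Final line 11: nbi

Answer: nbi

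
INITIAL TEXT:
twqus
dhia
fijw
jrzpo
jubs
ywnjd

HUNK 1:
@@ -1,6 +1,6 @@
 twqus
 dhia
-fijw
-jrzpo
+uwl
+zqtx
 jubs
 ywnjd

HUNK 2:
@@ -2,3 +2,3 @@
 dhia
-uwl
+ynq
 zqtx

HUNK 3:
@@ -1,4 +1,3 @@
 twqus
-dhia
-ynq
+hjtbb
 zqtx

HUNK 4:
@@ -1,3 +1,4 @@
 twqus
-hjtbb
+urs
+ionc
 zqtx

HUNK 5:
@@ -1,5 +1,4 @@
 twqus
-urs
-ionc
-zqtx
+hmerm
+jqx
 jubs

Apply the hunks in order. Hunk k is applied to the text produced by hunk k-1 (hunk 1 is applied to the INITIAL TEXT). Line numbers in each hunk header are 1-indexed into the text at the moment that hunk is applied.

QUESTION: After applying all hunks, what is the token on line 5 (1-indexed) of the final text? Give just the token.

Answer: ywnjd

Derivation:
Hunk 1: at line 1 remove [fijw,jrzpo] add [uwl,zqtx] -> 6 lines: twqus dhia uwl zqtx jubs ywnjd
Hunk 2: at line 2 remove [uwl] add [ynq] -> 6 lines: twqus dhia ynq zqtx jubs ywnjd
Hunk 3: at line 1 remove [dhia,ynq] add [hjtbb] -> 5 lines: twqus hjtbb zqtx jubs ywnjd
Hunk 4: at line 1 remove [hjtbb] add [urs,ionc] -> 6 lines: twqus urs ionc zqtx jubs ywnjd
Hunk 5: at line 1 remove [urs,ionc,zqtx] add [hmerm,jqx] -> 5 lines: twqus hmerm jqx jubs ywnjd
Final line 5: ywnjd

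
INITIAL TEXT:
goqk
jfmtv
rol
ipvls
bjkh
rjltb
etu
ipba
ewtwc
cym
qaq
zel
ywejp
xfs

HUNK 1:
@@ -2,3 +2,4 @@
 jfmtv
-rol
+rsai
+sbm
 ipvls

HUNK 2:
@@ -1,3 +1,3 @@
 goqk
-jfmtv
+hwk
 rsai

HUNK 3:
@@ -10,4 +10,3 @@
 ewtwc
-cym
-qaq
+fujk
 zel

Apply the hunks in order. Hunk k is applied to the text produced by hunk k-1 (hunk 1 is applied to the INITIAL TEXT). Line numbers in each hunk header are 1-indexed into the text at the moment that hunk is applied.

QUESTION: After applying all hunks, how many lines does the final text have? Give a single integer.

Hunk 1: at line 2 remove [rol] add [rsai,sbm] -> 15 lines: goqk jfmtv rsai sbm ipvls bjkh rjltb etu ipba ewtwc cym qaq zel ywejp xfs
Hunk 2: at line 1 remove [jfmtv] add [hwk] -> 15 lines: goqk hwk rsai sbm ipvls bjkh rjltb etu ipba ewtwc cym qaq zel ywejp xfs
Hunk 3: at line 10 remove [cym,qaq] add [fujk] -> 14 lines: goqk hwk rsai sbm ipvls bjkh rjltb etu ipba ewtwc fujk zel ywejp xfs
Final line count: 14

Answer: 14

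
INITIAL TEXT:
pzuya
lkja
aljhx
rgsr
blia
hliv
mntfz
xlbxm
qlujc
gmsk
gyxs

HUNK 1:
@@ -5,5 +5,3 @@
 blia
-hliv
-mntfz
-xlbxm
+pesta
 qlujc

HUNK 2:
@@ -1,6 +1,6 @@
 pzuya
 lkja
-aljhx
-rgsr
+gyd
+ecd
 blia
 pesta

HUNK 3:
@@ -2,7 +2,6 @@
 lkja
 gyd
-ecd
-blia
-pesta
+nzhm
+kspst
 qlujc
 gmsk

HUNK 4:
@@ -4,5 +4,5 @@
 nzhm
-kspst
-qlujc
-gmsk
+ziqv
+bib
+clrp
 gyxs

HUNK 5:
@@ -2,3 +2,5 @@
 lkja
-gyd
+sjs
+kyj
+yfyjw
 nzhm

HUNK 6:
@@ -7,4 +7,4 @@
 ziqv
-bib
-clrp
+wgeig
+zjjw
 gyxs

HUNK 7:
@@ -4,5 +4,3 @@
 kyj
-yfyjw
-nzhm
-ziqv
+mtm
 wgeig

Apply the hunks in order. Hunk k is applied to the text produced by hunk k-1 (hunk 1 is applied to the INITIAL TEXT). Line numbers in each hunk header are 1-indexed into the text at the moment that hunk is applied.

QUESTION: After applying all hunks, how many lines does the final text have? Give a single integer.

Answer: 8

Derivation:
Hunk 1: at line 5 remove [hliv,mntfz,xlbxm] add [pesta] -> 9 lines: pzuya lkja aljhx rgsr blia pesta qlujc gmsk gyxs
Hunk 2: at line 1 remove [aljhx,rgsr] add [gyd,ecd] -> 9 lines: pzuya lkja gyd ecd blia pesta qlujc gmsk gyxs
Hunk 3: at line 2 remove [ecd,blia,pesta] add [nzhm,kspst] -> 8 lines: pzuya lkja gyd nzhm kspst qlujc gmsk gyxs
Hunk 4: at line 4 remove [kspst,qlujc,gmsk] add [ziqv,bib,clrp] -> 8 lines: pzuya lkja gyd nzhm ziqv bib clrp gyxs
Hunk 5: at line 2 remove [gyd] add [sjs,kyj,yfyjw] -> 10 lines: pzuya lkja sjs kyj yfyjw nzhm ziqv bib clrp gyxs
Hunk 6: at line 7 remove [bib,clrp] add [wgeig,zjjw] -> 10 lines: pzuya lkja sjs kyj yfyjw nzhm ziqv wgeig zjjw gyxs
Hunk 7: at line 4 remove [yfyjw,nzhm,ziqv] add [mtm] -> 8 lines: pzuya lkja sjs kyj mtm wgeig zjjw gyxs
Final line count: 8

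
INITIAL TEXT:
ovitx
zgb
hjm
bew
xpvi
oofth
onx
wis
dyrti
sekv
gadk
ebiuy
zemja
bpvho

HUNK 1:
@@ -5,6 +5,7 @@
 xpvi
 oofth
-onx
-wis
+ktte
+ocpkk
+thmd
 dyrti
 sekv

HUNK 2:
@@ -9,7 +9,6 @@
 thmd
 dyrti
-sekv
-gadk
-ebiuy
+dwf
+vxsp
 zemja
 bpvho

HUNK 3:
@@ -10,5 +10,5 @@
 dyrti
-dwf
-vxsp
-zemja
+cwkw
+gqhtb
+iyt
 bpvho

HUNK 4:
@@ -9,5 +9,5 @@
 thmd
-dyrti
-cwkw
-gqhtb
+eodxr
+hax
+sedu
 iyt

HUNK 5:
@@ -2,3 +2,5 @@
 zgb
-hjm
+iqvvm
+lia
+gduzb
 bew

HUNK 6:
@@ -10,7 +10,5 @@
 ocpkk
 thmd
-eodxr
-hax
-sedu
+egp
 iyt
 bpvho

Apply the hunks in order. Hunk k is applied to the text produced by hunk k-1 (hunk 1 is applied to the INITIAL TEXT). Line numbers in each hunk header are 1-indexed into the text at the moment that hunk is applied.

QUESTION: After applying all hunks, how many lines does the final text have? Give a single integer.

Hunk 1: at line 5 remove [onx,wis] add [ktte,ocpkk,thmd] -> 15 lines: ovitx zgb hjm bew xpvi oofth ktte ocpkk thmd dyrti sekv gadk ebiuy zemja bpvho
Hunk 2: at line 9 remove [sekv,gadk,ebiuy] add [dwf,vxsp] -> 14 lines: ovitx zgb hjm bew xpvi oofth ktte ocpkk thmd dyrti dwf vxsp zemja bpvho
Hunk 3: at line 10 remove [dwf,vxsp,zemja] add [cwkw,gqhtb,iyt] -> 14 lines: ovitx zgb hjm bew xpvi oofth ktte ocpkk thmd dyrti cwkw gqhtb iyt bpvho
Hunk 4: at line 9 remove [dyrti,cwkw,gqhtb] add [eodxr,hax,sedu] -> 14 lines: ovitx zgb hjm bew xpvi oofth ktte ocpkk thmd eodxr hax sedu iyt bpvho
Hunk 5: at line 2 remove [hjm] add [iqvvm,lia,gduzb] -> 16 lines: ovitx zgb iqvvm lia gduzb bew xpvi oofth ktte ocpkk thmd eodxr hax sedu iyt bpvho
Hunk 6: at line 10 remove [eodxr,hax,sedu] add [egp] -> 14 lines: ovitx zgb iqvvm lia gduzb bew xpvi oofth ktte ocpkk thmd egp iyt bpvho
Final line count: 14

Answer: 14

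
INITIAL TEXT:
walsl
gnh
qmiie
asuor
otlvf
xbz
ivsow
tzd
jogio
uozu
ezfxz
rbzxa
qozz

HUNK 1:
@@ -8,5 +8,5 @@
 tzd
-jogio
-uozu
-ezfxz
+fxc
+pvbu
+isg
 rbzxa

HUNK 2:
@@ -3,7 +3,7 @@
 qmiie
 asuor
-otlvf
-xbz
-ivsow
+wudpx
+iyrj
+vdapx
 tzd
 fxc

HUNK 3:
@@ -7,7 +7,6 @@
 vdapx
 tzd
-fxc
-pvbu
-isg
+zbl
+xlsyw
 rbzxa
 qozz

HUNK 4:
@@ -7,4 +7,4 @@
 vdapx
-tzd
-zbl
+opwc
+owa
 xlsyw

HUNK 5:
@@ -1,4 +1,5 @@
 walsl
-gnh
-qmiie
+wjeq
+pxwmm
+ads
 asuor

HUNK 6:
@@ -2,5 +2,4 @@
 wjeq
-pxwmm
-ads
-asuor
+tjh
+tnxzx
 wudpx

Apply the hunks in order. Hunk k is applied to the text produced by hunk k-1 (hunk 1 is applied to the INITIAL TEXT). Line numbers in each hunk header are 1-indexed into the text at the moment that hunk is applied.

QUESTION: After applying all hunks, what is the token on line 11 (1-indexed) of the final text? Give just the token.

Answer: rbzxa

Derivation:
Hunk 1: at line 8 remove [jogio,uozu,ezfxz] add [fxc,pvbu,isg] -> 13 lines: walsl gnh qmiie asuor otlvf xbz ivsow tzd fxc pvbu isg rbzxa qozz
Hunk 2: at line 3 remove [otlvf,xbz,ivsow] add [wudpx,iyrj,vdapx] -> 13 lines: walsl gnh qmiie asuor wudpx iyrj vdapx tzd fxc pvbu isg rbzxa qozz
Hunk 3: at line 7 remove [fxc,pvbu,isg] add [zbl,xlsyw] -> 12 lines: walsl gnh qmiie asuor wudpx iyrj vdapx tzd zbl xlsyw rbzxa qozz
Hunk 4: at line 7 remove [tzd,zbl] add [opwc,owa] -> 12 lines: walsl gnh qmiie asuor wudpx iyrj vdapx opwc owa xlsyw rbzxa qozz
Hunk 5: at line 1 remove [gnh,qmiie] add [wjeq,pxwmm,ads] -> 13 lines: walsl wjeq pxwmm ads asuor wudpx iyrj vdapx opwc owa xlsyw rbzxa qozz
Hunk 6: at line 2 remove [pxwmm,ads,asuor] add [tjh,tnxzx] -> 12 lines: walsl wjeq tjh tnxzx wudpx iyrj vdapx opwc owa xlsyw rbzxa qozz
Final line 11: rbzxa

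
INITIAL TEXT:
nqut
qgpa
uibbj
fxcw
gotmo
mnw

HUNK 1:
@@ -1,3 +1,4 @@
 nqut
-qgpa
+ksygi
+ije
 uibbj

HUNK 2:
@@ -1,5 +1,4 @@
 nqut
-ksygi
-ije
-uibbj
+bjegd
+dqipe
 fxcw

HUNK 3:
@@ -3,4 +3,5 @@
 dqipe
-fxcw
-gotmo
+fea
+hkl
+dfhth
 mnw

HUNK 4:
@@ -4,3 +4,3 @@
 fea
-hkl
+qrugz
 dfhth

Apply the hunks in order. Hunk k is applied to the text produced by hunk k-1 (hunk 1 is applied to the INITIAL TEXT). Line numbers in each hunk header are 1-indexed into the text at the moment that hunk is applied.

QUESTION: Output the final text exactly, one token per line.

Answer: nqut
bjegd
dqipe
fea
qrugz
dfhth
mnw

Derivation:
Hunk 1: at line 1 remove [qgpa] add [ksygi,ije] -> 7 lines: nqut ksygi ije uibbj fxcw gotmo mnw
Hunk 2: at line 1 remove [ksygi,ije,uibbj] add [bjegd,dqipe] -> 6 lines: nqut bjegd dqipe fxcw gotmo mnw
Hunk 3: at line 3 remove [fxcw,gotmo] add [fea,hkl,dfhth] -> 7 lines: nqut bjegd dqipe fea hkl dfhth mnw
Hunk 4: at line 4 remove [hkl] add [qrugz] -> 7 lines: nqut bjegd dqipe fea qrugz dfhth mnw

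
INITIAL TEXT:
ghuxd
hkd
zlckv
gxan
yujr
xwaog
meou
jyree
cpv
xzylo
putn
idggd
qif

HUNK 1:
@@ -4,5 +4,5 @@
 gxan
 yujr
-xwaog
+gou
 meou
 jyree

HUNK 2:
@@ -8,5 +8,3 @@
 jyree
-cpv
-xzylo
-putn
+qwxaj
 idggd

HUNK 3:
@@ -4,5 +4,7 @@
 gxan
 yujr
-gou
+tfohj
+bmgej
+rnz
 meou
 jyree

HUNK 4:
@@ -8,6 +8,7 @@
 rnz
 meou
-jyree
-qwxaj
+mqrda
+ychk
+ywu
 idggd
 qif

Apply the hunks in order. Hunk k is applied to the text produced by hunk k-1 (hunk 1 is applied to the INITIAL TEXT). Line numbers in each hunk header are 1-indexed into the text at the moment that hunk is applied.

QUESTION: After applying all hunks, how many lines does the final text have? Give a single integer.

Hunk 1: at line 4 remove [xwaog] add [gou] -> 13 lines: ghuxd hkd zlckv gxan yujr gou meou jyree cpv xzylo putn idggd qif
Hunk 2: at line 8 remove [cpv,xzylo,putn] add [qwxaj] -> 11 lines: ghuxd hkd zlckv gxan yujr gou meou jyree qwxaj idggd qif
Hunk 3: at line 4 remove [gou] add [tfohj,bmgej,rnz] -> 13 lines: ghuxd hkd zlckv gxan yujr tfohj bmgej rnz meou jyree qwxaj idggd qif
Hunk 4: at line 8 remove [jyree,qwxaj] add [mqrda,ychk,ywu] -> 14 lines: ghuxd hkd zlckv gxan yujr tfohj bmgej rnz meou mqrda ychk ywu idggd qif
Final line count: 14

Answer: 14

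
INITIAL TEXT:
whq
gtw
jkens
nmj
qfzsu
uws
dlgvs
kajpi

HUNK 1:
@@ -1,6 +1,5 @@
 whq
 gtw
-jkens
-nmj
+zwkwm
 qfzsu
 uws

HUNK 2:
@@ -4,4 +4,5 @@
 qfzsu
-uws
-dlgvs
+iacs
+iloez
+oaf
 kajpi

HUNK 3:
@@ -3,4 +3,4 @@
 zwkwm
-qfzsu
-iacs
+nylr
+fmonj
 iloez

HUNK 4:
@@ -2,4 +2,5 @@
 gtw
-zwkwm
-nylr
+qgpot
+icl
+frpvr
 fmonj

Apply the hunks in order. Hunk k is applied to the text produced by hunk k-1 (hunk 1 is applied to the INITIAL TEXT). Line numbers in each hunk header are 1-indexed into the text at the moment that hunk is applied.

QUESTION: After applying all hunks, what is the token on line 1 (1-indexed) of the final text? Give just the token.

Answer: whq

Derivation:
Hunk 1: at line 1 remove [jkens,nmj] add [zwkwm] -> 7 lines: whq gtw zwkwm qfzsu uws dlgvs kajpi
Hunk 2: at line 4 remove [uws,dlgvs] add [iacs,iloez,oaf] -> 8 lines: whq gtw zwkwm qfzsu iacs iloez oaf kajpi
Hunk 3: at line 3 remove [qfzsu,iacs] add [nylr,fmonj] -> 8 lines: whq gtw zwkwm nylr fmonj iloez oaf kajpi
Hunk 4: at line 2 remove [zwkwm,nylr] add [qgpot,icl,frpvr] -> 9 lines: whq gtw qgpot icl frpvr fmonj iloez oaf kajpi
Final line 1: whq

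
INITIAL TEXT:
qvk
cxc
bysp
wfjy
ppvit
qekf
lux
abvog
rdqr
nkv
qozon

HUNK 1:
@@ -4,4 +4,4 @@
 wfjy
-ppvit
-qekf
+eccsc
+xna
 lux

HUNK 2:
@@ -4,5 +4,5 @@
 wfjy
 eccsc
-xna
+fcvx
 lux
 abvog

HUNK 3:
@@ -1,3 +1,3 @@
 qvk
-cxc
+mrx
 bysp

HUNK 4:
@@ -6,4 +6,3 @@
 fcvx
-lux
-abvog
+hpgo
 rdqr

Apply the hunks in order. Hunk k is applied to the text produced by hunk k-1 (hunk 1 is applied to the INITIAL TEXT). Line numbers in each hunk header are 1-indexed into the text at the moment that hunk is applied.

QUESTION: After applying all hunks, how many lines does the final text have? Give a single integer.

Answer: 10

Derivation:
Hunk 1: at line 4 remove [ppvit,qekf] add [eccsc,xna] -> 11 lines: qvk cxc bysp wfjy eccsc xna lux abvog rdqr nkv qozon
Hunk 2: at line 4 remove [xna] add [fcvx] -> 11 lines: qvk cxc bysp wfjy eccsc fcvx lux abvog rdqr nkv qozon
Hunk 3: at line 1 remove [cxc] add [mrx] -> 11 lines: qvk mrx bysp wfjy eccsc fcvx lux abvog rdqr nkv qozon
Hunk 4: at line 6 remove [lux,abvog] add [hpgo] -> 10 lines: qvk mrx bysp wfjy eccsc fcvx hpgo rdqr nkv qozon
Final line count: 10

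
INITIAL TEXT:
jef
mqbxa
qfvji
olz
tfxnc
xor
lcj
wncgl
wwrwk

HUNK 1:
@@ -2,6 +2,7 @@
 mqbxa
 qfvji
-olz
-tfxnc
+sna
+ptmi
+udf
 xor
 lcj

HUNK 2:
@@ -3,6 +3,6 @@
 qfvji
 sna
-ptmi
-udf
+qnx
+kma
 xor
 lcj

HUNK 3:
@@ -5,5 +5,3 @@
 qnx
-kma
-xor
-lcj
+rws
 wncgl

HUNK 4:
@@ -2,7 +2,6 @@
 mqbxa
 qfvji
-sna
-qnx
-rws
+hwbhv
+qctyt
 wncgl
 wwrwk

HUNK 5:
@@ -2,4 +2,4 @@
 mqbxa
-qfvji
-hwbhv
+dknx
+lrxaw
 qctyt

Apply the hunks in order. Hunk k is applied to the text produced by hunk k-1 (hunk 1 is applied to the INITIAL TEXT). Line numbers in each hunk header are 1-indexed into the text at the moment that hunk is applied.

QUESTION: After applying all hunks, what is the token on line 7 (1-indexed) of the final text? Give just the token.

Hunk 1: at line 2 remove [olz,tfxnc] add [sna,ptmi,udf] -> 10 lines: jef mqbxa qfvji sna ptmi udf xor lcj wncgl wwrwk
Hunk 2: at line 3 remove [ptmi,udf] add [qnx,kma] -> 10 lines: jef mqbxa qfvji sna qnx kma xor lcj wncgl wwrwk
Hunk 3: at line 5 remove [kma,xor,lcj] add [rws] -> 8 lines: jef mqbxa qfvji sna qnx rws wncgl wwrwk
Hunk 4: at line 2 remove [sna,qnx,rws] add [hwbhv,qctyt] -> 7 lines: jef mqbxa qfvji hwbhv qctyt wncgl wwrwk
Hunk 5: at line 2 remove [qfvji,hwbhv] add [dknx,lrxaw] -> 7 lines: jef mqbxa dknx lrxaw qctyt wncgl wwrwk
Final line 7: wwrwk

Answer: wwrwk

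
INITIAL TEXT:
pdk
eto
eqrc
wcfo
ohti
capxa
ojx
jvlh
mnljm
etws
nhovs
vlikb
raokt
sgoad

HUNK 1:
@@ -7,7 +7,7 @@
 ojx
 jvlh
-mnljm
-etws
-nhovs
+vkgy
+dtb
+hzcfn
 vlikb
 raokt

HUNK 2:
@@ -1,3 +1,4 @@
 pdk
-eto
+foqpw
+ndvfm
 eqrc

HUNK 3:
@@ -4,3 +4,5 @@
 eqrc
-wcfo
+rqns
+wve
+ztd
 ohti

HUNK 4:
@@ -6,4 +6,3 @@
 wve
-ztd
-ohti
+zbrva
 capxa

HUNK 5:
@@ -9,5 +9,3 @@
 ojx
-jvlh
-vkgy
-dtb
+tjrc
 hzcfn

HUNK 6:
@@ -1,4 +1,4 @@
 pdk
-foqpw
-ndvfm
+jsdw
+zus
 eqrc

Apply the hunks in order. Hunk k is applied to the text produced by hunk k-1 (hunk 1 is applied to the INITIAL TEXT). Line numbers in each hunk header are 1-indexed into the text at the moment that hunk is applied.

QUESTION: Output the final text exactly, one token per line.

Answer: pdk
jsdw
zus
eqrc
rqns
wve
zbrva
capxa
ojx
tjrc
hzcfn
vlikb
raokt
sgoad

Derivation:
Hunk 1: at line 7 remove [mnljm,etws,nhovs] add [vkgy,dtb,hzcfn] -> 14 lines: pdk eto eqrc wcfo ohti capxa ojx jvlh vkgy dtb hzcfn vlikb raokt sgoad
Hunk 2: at line 1 remove [eto] add [foqpw,ndvfm] -> 15 lines: pdk foqpw ndvfm eqrc wcfo ohti capxa ojx jvlh vkgy dtb hzcfn vlikb raokt sgoad
Hunk 3: at line 4 remove [wcfo] add [rqns,wve,ztd] -> 17 lines: pdk foqpw ndvfm eqrc rqns wve ztd ohti capxa ojx jvlh vkgy dtb hzcfn vlikb raokt sgoad
Hunk 4: at line 6 remove [ztd,ohti] add [zbrva] -> 16 lines: pdk foqpw ndvfm eqrc rqns wve zbrva capxa ojx jvlh vkgy dtb hzcfn vlikb raokt sgoad
Hunk 5: at line 9 remove [jvlh,vkgy,dtb] add [tjrc] -> 14 lines: pdk foqpw ndvfm eqrc rqns wve zbrva capxa ojx tjrc hzcfn vlikb raokt sgoad
Hunk 6: at line 1 remove [foqpw,ndvfm] add [jsdw,zus] -> 14 lines: pdk jsdw zus eqrc rqns wve zbrva capxa ojx tjrc hzcfn vlikb raokt sgoad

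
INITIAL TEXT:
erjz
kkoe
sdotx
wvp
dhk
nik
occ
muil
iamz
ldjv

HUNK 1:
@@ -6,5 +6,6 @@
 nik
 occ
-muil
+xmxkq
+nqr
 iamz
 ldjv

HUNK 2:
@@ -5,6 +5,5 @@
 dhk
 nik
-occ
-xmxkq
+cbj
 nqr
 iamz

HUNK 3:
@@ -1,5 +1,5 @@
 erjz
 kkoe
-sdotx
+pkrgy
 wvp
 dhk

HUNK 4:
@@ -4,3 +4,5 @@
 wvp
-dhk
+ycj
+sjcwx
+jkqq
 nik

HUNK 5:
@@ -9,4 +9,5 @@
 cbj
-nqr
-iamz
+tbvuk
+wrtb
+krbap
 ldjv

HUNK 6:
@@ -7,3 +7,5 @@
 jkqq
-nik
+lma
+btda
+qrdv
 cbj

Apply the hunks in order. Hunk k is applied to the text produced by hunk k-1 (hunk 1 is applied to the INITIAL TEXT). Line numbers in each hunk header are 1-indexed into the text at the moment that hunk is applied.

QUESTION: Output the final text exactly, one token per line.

Hunk 1: at line 6 remove [muil] add [xmxkq,nqr] -> 11 lines: erjz kkoe sdotx wvp dhk nik occ xmxkq nqr iamz ldjv
Hunk 2: at line 5 remove [occ,xmxkq] add [cbj] -> 10 lines: erjz kkoe sdotx wvp dhk nik cbj nqr iamz ldjv
Hunk 3: at line 1 remove [sdotx] add [pkrgy] -> 10 lines: erjz kkoe pkrgy wvp dhk nik cbj nqr iamz ldjv
Hunk 4: at line 4 remove [dhk] add [ycj,sjcwx,jkqq] -> 12 lines: erjz kkoe pkrgy wvp ycj sjcwx jkqq nik cbj nqr iamz ldjv
Hunk 5: at line 9 remove [nqr,iamz] add [tbvuk,wrtb,krbap] -> 13 lines: erjz kkoe pkrgy wvp ycj sjcwx jkqq nik cbj tbvuk wrtb krbap ldjv
Hunk 6: at line 7 remove [nik] add [lma,btda,qrdv] -> 15 lines: erjz kkoe pkrgy wvp ycj sjcwx jkqq lma btda qrdv cbj tbvuk wrtb krbap ldjv

Answer: erjz
kkoe
pkrgy
wvp
ycj
sjcwx
jkqq
lma
btda
qrdv
cbj
tbvuk
wrtb
krbap
ldjv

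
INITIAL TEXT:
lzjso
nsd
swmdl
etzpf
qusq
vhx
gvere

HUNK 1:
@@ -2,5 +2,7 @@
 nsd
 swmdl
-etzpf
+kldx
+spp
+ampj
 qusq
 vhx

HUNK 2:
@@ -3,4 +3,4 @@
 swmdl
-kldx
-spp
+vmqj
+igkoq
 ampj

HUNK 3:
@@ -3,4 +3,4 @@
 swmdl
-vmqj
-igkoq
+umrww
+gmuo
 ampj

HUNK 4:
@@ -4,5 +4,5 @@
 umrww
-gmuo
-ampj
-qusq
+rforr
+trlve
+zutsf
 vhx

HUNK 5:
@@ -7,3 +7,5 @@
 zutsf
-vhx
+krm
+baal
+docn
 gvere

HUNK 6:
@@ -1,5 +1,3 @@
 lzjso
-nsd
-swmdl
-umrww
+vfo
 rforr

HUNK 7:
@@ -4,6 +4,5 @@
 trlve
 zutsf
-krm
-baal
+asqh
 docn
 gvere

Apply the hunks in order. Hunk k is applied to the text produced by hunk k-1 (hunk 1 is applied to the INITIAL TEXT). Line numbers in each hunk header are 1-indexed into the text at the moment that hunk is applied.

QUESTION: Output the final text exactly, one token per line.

Hunk 1: at line 2 remove [etzpf] add [kldx,spp,ampj] -> 9 lines: lzjso nsd swmdl kldx spp ampj qusq vhx gvere
Hunk 2: at line 3 remove [kldx,spp] add [vmqj,igkoq] -> 9 lines: lzjso nsd swmdl vmqj igkoq ampj qusq vhx gvere
Hunk 3: at line 3 remove [vmqj,igkoq] add [umrww,gmuo] -> 9 lines: lzjso nsd swmdl umrww gmuo ampj qusq vhx gvere
Hunk 4: at line 4 remove [gmuo,ampj,qusq] add [rforr,trlve,zutsf] -> 9 lines: lzjso nsd swmdl umrww rforr trlve zutsf vhx gvere
Hunk 5: at line 7 remove [vhx] add [krm,baal,docn] -> 11 lines: lzjso nsd swmdl umrww rforr trlve zutsf krm baal docn gvere
Hunk 6: at line 1 remove [nsd,swmdl,umrww] add [vfo] -> 9 lines: lzjso vfo rforr trlve zutsf krm baal docn gvere
Hunk 7: at line 4 remove [krm,baal] add [asqh] -> 8 lines: lzjso vfo rforr trlve zutsf asqh docn gvere

Answer: lzjso
vfo
rforr
trlve
zutsf
asqh
docn
gvere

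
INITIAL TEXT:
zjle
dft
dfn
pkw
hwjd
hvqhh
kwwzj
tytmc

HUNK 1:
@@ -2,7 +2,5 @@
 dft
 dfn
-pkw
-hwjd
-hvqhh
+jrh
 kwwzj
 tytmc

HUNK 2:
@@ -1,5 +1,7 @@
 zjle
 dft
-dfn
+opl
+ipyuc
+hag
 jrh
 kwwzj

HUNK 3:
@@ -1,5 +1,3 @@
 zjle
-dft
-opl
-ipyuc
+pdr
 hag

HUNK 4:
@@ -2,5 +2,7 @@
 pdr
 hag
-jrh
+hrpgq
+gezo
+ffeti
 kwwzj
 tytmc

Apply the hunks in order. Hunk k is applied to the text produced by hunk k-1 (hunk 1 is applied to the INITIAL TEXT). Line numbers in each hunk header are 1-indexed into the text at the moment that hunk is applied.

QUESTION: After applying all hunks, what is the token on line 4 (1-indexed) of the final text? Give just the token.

Hunk 1: at line 2 remove [pkw,hwjd,hvqhh] add [jrh] -> 6 lines: zjle dft dfn jrh kwwzj tytmc
Hunk 2: at line 1 remove [dfn] add [opl,ipyuc,hag] -> 8 lines: zjle dft opl ipyuc hag jrh kwwzj tytmc
Hunk 3: at line 1 remove [dft,opl,ipyuc] add [pdr] -> 6 lines: zjle pdr hag jrh kwwzj tytmc
Hunk 4: at line 2 remove [jrh] add [hrpgq,gezo,ffeti] -> 8 lines: zjle pdr hag hrpgq gezo ffeti kwwzj tytmc
Final line 4: hrpgq

Answer: hrpgq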